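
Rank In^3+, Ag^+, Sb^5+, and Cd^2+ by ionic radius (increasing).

Sb^5+ < In^3+ < Cd^2+ < Ag^+

Each ion has 46 electrons. The ranking follows nuclear charge in reverse — greater Z gives a smaller radius. Sb^5+ (Z=51), In^3+ (Z=49), Cd^2+ (Z=48), Ag^+ (Z=47).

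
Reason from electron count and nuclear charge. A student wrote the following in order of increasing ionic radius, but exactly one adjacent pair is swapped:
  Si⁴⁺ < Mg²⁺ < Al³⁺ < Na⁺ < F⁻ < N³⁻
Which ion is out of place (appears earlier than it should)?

Mg²⁺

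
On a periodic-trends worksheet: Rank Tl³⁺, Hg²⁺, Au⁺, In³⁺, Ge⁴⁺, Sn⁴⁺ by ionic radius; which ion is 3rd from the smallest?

In³⁺

Ge⁴⁺ has 28 e⁻ (Z=32), Sn⁴⁺ has 46 e⁻ (Z=50), In³⁺ has 46 e⁻ (Z=49), Tl³⁺ has 78 e⁻ (Z=81), Hg²⁺ has 78 e⁻ (Z=80), Au⁺ has 78 e⁻ (Z=79). Ge⁴⁺ < Sn⁴⁺ (same group, period 4 vs 5); Sn⁴⁺ < In³⁺ (both 46 e⁻, Z=50>49); In³⁺ < Tl³⁺ (same group, period 5 vs 6); Tl³⁺ < Hg²⁺ (isoelectronic, higher Z=81 is smaller); Hg²⁺ < Au⁺ (both 78 e⁻, Z=80>79).
Ordering: Ge⁴⁺ < Sn⁴⁺ < In³⁺ < Tl³⁺ < Hg²⁺ < Au⁺. The 3rd smallest is In³⁺.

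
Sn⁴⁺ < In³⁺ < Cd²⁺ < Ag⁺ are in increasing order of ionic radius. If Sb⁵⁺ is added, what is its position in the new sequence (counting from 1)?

Each ion has 46 electrons. The ranking follows nuclear charge in reverse — greater Z gives a smaller radius. Sb⁵⁺ (Z=51), Sn⁴⁺ (Z=50), In³⁺ (Z=49), Cd²⁺ (Z=48), Ag⁺ (Z=47).
The complete sequence is Sb⁵⁺ < Sn⁴⁺ < In³⁺ < Cd²⁺ < Ag⁺. Sb⁵⁺ sits at position 1.

1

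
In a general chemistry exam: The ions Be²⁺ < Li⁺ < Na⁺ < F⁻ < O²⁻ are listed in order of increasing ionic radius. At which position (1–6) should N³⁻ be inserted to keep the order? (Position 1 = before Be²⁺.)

6

First list Z and electron count for each: Be²⁺: 2 e⁻, Z=4, Li⁺: 2 e⁻, Z=3, Na⁺: 10 e⁻, Z=11, F⁻: 10 e⁻, Z=9, O²⁻: 10 e⁻, Z=8, N³⁻: 10 e⁻, Z=7. Be²⁺ < Li⁺ (isoelectronic, higher Z=4 is smaller); Li⁺ < Na⁺ (same group, 1 shell fewer); Na⁺ < F⁻ (both 10 e⁻, Z=11>9); F⁻ < O²⁻ (both 10 e⁻, Z=9>8); O²⁻ < N³⁻ (both 10 e⁻, Z=8>7).
Putting N³⁻ in gives Be²⁺ < Li⁺ < Na⁺ < F⁻ < O²⁻ < N³⁻; it lands at slot 6.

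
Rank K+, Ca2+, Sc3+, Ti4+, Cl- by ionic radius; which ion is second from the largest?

K+

Each ion has 18 electrons. The ranking follows nuclear charge in reverse — greater Z gives a smaller radius. Ti4+ (Z=22), Sc3+ (Z=21), Ca2+ (Z=20), K+ (Z=19), Cl- (Z=17).
That gives Ti4+ < Sc3+ < Ca2+ < K+ < Cl-. From the largest end, number 2 is K+.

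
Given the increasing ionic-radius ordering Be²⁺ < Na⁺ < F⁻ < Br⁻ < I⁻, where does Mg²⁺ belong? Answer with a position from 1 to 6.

Work out protons and electrons: Be²⁺: 2 e⁻, Z=4, Mg²⁺: 10 e⁻, Z=12, Na⁺: 10 e⁻, Z=11, F⁻: 10 e⁻, Z=9, Br⁻: 36 e⁻, Z=35, I⁻: 54 e⁻, Z=53. Be²⁺ < Mg²⁺ (same group, period 2 vs 3); Mg²⁺ < Na⁺ (both 10 e⁻, Z=12>11); Na⁺ < F⁻ (both 10 e⁻, Z=11>9); F⁻ < Br⁻ (same group, 2 shells fewer); Br⁻ < I⁻ (same group, period 4 vs 5).
Putting Mg²⁺ in gives Be²⁺ < Mg²⁺ < Na⁺ < F⁻ < Br⁻ < I⁻; it lands at slot 2.

2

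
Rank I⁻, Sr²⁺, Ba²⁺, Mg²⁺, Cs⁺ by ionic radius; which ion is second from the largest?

Mg²⁺ (Z=12, 10 e⁻), Sr²⁺ (Z=38, 36 e⁻), Ba²⁺ (Z=56, 54 e⁻), Cs⁺ (Z=55, 54 e⁻), I⁻ (Z=53, 54 e⁻). Mg²⁺ < Sr²⁺ (same group, period 3 vs 5); Sr²⁺ < Ba²⁺ (same group, 1 shell fewer); Ba²⁺ < Cs⁺ (both 54 e⁻, Z=56>55); Cs⁺ < I⁻ (both 54 e⁻, Z=55>53).
That gives Mg²⁺ < Sr²⁺ < Ba²⁺ < Cs⁺ < I⁻. From the largest end, number 2 is Cs⁺.

Cs⁺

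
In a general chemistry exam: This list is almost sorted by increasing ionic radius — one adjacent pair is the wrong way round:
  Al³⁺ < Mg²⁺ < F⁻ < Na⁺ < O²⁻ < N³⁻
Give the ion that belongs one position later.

F⁻

Check each adjacent pair. F⁻ and Na⁺ are reversed: both have 10 electrons but Z(Na)=11 > Z(F)=9, so Na⁺ should be the smaller of the two. No other neighbouring pair contradicts the periodic trends, so F⁻ is the ion listed too early.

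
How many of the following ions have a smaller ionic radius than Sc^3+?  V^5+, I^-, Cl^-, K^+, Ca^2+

Tabulating Z and e⁻: V^5+ (Z=23, 18 e⁻), Sc^3+ (Z=21, 18 e⁻), Ca^2+ (Z=20, 18 e⁻), K^+ (Z=19, 18 e⁻), Cl^- (Z=17, 18 e⁻), I^- (Z=53, 54 e⁻). V^5+ < Sc^3+ (both 18 e⁻, Z=23>21); Sc^3+ < Ca^2+ (isoelectronic, higher Z=21 is smaller); Ca^2+ < K^+ (isoelectronic, higher Z=20 is smaller); K^+ < Cl^- (both 18 e⁻, Z=19>17); Cl^- < I^- (same group, period 3 vs 5).
Overall: V^5+ < Sc^3+ < Ca^2+ < K^+ < Cl^- < I^-. Sc^3+ has 1 below it and 4 above. So 1 is smaller.

1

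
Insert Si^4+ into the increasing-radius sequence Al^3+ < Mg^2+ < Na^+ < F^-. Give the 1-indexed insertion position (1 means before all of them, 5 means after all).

1

All of these have 10 electrons (isoelectronic). With the same electron cloud, the ion with the most protons pulls it in tightest. Nuclear charges: Si^4+ (Z=14), Al^3+ (Z=13), Mg^2+ (Z=12), Na^+ (Z=11), F^- (Z=9). Highest Z is smallest.
Merged order: Si^4+ < Al^3+ < Mg^2+ < Na^+ < F^- — Si^4+ is number 1.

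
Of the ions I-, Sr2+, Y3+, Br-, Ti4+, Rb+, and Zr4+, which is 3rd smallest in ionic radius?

Ti4+ has 18 e⁻ (Z=22), Zr4+ has 36 e⁻ (Z=40), Y3+ has 36 e⁻ (Z=39), Sr2+ has 36 e⁻ (Z=38), Rb+ has 36 e⁻ (Z=37), Br- has 36 e⁻ (Z=35), I- has 54 e⁻ (Z=53). Ti4+ < Zr4+ (same group, period 4 vs 5); Zr4+ < Y3+ (both 36 e⁻, Z=40>39); Y3+ < Sr2+ (both 36 e⁻, Z=39>38); Sr2+ < Rb+ (both 36 e⁻, Z=38>37); Rb+ < Br- (isoelectronic, higher Z=37 is smaller); Br- < I- (same group, 1 shell fewer).
That gives Ti4+ < Zr4+ < Y3+ < Sr2+ < Rb+ < Br- < I-. From the smallest end, number 3 is Y3+.

Y3+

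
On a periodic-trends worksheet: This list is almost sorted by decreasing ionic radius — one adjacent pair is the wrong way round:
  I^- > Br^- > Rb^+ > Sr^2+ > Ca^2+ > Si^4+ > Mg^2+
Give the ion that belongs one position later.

Si^4+

Check each adjacent pair. Si^4+ and Mg^2+ are reversed: they are isoelectronic (10 e⁻) and Si has more protons than Mg (14 vs 12), making Si^4+ smaller. No other neighbouring pair contradicts the periodic trends, so Si^4+ is the ion listed too early.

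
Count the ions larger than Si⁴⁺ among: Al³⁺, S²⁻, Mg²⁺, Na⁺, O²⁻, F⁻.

Si⁴⁺ (Z=14, 10 e⁻), Al³⁺ (Z=13, 10 e⁻), Mg²⁺ (Z=12, 10 e⁻), Na⁺ (Z=11, 10 e⁻), F⁻ (Z=9, 10 e⁻), O²⁻ (Z=8, 10 e⁻), S²⁻ (Z=16, 18 e⁻). Si⁴⁺ < Al³⁺ (both 10 e⁻, Z=14>13); Al³⁺ < Mg²⁺ (isoelectronic, higher Z=13 is smaller); Mg²⁺ < Na⁺ (isoelectronic, higher Z=12 is smaller); Na⁺ < F⁻ (isoelectronic, higher Z=11 is smaller); F⁻ < O²⁻ (both 10 e⁻, Z=9>8); O²⁻ < S²⁻ (same group, period 2 vs 3).
Placing each against Si⁴⁺: smaller — none; larger — Al³⁺, Mg²⁺, Na⁺, F⁻, O²⁻, S²⁻. So 6 are larger.

6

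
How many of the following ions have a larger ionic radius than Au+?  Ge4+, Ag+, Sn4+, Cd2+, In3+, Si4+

Work out protons and electrons: Si4+ (Z=14, 10 e⁻), Ge4+ (Z=32, 28 e⁻), Sn4+ (Z=50, 46 e⁻), In3+ (Z=49, 46 e⁻), Cd2+ (Z=48, 46 e⁻), Ag+ (Z=47, 46 e⁻), Au+ (Z=79, 78 e⁻). Si4+ < Ge4+ (same group, 1 shell fewer); Ge4+ < Sn4+ (same group, 1 shell fewer); Sn4+ < In3+ (isoelectronic, higher Z=50 is smaller); In3+ < Cd2+ (isoelectronic, higher Z=49 is smaller); Cd2+ < Ag+ (isoelectronic, higher Z=48 is smaller); Ag+ < Au+ (same group, 1 shell fewer).
Overall: Si4+ < Ge4+ < Sn4+ < In3+ < Cd2+ < Ag+ < Au+. Au+ has 6 below it and 0 above. That's 0.

0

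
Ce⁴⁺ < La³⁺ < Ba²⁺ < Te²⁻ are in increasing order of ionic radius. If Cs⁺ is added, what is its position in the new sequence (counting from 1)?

4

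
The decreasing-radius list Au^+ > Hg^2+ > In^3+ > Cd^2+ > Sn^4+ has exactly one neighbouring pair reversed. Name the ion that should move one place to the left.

Cd^2+

Check each adjacent pair. In^3+ and Cd^2+ are reversed: they are isoelectronic (46 e⁻) and In has more protons than Cd (49 vs 48), making In^3+ smaller. No other neighbouring pair contradicts the periodic trends, so Cd^2+ is the ion listed too late.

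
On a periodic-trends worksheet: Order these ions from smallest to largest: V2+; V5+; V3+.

V5+ < V3+ < V2+

Same element, different charge: the more highly charged cation has fewer electrons and a greater effective nuclear charge per electron, making V5+ the smallest.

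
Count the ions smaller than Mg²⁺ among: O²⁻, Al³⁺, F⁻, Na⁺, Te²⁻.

1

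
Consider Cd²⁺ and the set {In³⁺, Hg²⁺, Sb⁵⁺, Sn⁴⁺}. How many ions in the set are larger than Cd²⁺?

Tabulating Z and e⁻: Sb⁵⁺: 46 e⁻, Z=51, Sn⁴⁺: 46 e⁻, Z=50, In³⁺: 46 e⁻, Z=49, Cd²⁺: 46 e⁻, Z=48, Hg²⁺: 78 e⁻, Z=80. Sb⁵⁺ < Sn⁴⁺ (isoelectronic, higher Z=51 is smaller); Sn⁴⁺ < In³⁺ (both 46 e⁻, Z=50>49); In³⁺ < Cd²⁺ (isoelectronic, higher Z=49 is smaller); Cd²⁺ < Hg²⁺ (same group, 1 shell fewer).
Relative to Cd²⁺, the ions that are larger are Hg²⁺. Count: 1.

1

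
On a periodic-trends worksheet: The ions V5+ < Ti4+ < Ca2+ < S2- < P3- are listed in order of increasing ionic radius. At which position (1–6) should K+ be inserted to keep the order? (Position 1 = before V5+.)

4

Isoelectronic series (18 e⁻ each). Size is set by nuclear charge: more protons means a smaller ion. V5+ (Z=23), Ti4+ (Z=22), Ca2+ (Z=20), K+ (Z=19), S2- (Z=16), P3- (Z=15).
The complete sequence is V5+ < Ti4+ < Ca2+ < K+ < S2- < P3-. K+ sits at position 4.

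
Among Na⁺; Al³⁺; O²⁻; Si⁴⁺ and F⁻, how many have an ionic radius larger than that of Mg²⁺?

These species are isoelectronic with 10 electrons. The only difference is the number of protons: Si⁴⁺ (Z=14), Al³⁺ (Z=13), Mg²⁺ (Z=12), Na⁺ (Z=11), F⁻ (Z=9), O²⁻ (Z=8). The strongest nuclear pull (Si⁴⁺) gives the smallest ion.
Overall: Si⁴⁺ < Al³⁺ < Mg²⁺ < Na⁺ < F⁻ < O²⁻. Mg²⁺ has 2 below it and 3 above. So 3 are larger.

3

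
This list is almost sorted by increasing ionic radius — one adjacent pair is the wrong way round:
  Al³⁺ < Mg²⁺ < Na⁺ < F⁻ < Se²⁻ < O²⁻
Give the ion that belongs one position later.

Se²⁻

Compare adjacent ions: O²⁻ and Se²⁻ are in one column with the same charge; the lighter period-2 ion has 2 fewer shells and is smaller — yet in this increasing list Se²⁻ sits before O²⁻. Nothing else is reversed, so Se²⁻ should move one place to the right.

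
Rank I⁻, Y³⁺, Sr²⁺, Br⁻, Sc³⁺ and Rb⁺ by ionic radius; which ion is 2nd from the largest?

Br⁻

Electron counts and nuclear charges: Sc³⁺ has 18 e⁻ (Z=21), Y³⁺ has 36 e⁻ (Z=39), Sr²⁺ has 36 e⁻ (Z=38), Rb⁺ has 36 e⁻ (Z=37), Br⁻ has 36 e⁻ (Z=35), I⁻ has 54 e⁻ (Z=53). Sc³⁺ < Y³⁺ (same group, 1 shell fewer); Y³⁺ < Sr²⁺ (isoelectronic, higher Z=39 is smaller); Sr²⁺ < Rb⁺ (both 36 e⁻, Z=38>37); Rb⁺ < Br⁻ (isoelectronic, higher Z=37 is smaller); Br⁻ < I⁻ (same group, period 4 vs 5).
That gives Sc³⁺ < Y³⁺ < Sr²⁺ < Rb⁺ < Br⁻ < I⁻. From the largest end, number 2 is Br⁻.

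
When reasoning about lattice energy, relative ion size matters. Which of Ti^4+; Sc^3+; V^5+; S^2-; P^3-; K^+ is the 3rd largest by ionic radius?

K^+

Isoelectronic series (18 e⁻ each). Size is set by nuclear charge: more protons means a smaller ion. V^5+ (Z=23), Ti^4+ (Z=22), Sc^3+ (Z=21), K^+ (Z=19), S^2- (Z=16), P^3- (Z=15).
So the order is V^5+ < Ti^4+ < Sc^3+ < K^+ < S^2- < P^3-; the 3rd-largest ion is K^+.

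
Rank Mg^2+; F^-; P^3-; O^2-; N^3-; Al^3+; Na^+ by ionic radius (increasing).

Al^3+ < Mg^2+ < Na^+ < F^- < O^2- < N^3- < P^3-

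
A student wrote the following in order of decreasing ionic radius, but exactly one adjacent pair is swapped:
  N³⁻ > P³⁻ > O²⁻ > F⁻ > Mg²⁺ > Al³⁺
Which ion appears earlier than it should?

N³⁻

Scanning neighbour by neighbour, only N³⁻/P³⁻ violates a trend: N³⁻ and P³⁻ are in one column with the same charge; the lighter period-2 ion has one fewer shell and is smaller. That makes N³⁻ the one sitting a position early relative to where it belongs.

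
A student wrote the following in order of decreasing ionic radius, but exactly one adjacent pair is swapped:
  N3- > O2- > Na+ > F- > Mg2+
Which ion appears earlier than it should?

Na+

The pair Na+, F- is the wrong way round — both have 10 electrons but Z(Na)=11 > Z(F)=9, so Na+ should be the smaller of the two. All other adjacent pairs agree with periodic trends, so Na+ is the misplaced ion.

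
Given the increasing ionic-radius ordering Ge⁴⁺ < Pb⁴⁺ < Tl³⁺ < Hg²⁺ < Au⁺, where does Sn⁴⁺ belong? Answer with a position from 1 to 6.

2

Tabulating Z and e⁻: Ge⁴⁺: 28 e⁻, Z=32, Sn⁴⁺: 46 e⁻, Z=50, Pb⁴⁺: 78 e⁻, Z=82, Tl³⁺: 78 e⁻, Z=81, Hg²⁺: 78 e⁻, Z=80, Au⁺: 78 e⁻, Z=79. Ge⁴⁺ < Sn⁴⁺ (same group, period 4 vs 5); Sn⁴⁺ < Pb⁴⁺ (same group, period 5 vs 6); Pb⁴⁺ < Tl³⁺ (isoelectronic, higher Z=82 is smaller); Tl³⁺ < Hg²⁺ (both 78 e⁻, Z=81>80); Hg²⁺ < Au⁺ (both 78 e⁻, Z=80>79).
With Sn⁴⁺ included the full order is Ge⁴⁺ < Sn⁴⁺ < Pb⁴⁺ < Tl³⁺ < Hg²⁺ < Au⁺, so it takes position 2.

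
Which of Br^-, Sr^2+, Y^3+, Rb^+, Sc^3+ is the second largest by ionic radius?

Electron counts and nuclear charges: Sc^3+ has 18 e⁻ (Z=21), Y^3+ has 36 e⁻ (Z=39), Sr^2+ has 36 e⁻ (Z=38), Rb^+ has 36 e⁻ (Z=37), Br^- has 36 e⁻ (Z=35). Sc^3+ < Y^3+ (same group, 1 shell fewer); Y^3+ < Sr^2+ (both 36 e⁻, Z=39>38); Sr^2+ < Rb^+ (isoelectronic, higher Z=38 is smaller); Rb^+ < Br^- (isoelectronic, higher Z=37 is smaller).
Full ascending order: Sc^3+ < Y^3+ < Sr^2+ < Rb^+ < Br^-. Counting from the largest, position 2 is Rb^+.

Rb^+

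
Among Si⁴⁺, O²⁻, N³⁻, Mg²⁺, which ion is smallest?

Si⁴⁺

Each ion has 10 electrons. The ranking follows nuclear charge in reverse — greater Z gives a smaller radius. Si⁴⁺ (Z=14), Mg²⁺ (Z=12), O²⁻ (Z=8), N³⁻ (Z=7).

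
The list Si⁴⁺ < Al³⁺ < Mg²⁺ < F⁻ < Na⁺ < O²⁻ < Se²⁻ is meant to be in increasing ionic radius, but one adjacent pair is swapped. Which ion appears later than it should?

Na⁺

Check each adjacent pair. F⁻ and Na⁺ are reversed: both have 10 electrons but Z(Na)=11 > Z(F)=9, so Na⁺ should be the smaller of the two. No other neighbouring pair contradicts the periodic trends, so Na⁺ is the ion listed too late.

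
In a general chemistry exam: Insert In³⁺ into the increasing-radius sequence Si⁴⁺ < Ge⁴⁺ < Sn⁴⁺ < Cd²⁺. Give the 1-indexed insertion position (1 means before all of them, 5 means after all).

First list Z and electron count for each: Si⁴⁺ has 10 e⁻ (Z=14), Ge⁴⁺ has 28 e⁻ (Z=32), Sn⁴⁺ has 46 e⁻ (Z=50), In³⁺ has 46 e⁻ (Z=49), Cd²⁺ has 46 e⁻ (Z=48). Si⁴⁺ < Ge⁴⁺ (same group, 1 shell fewer); Ge⁴⁺ < Sn⁴⁺ (same group, 1 shell fewer); Sn⁴⁺ < In³⁺ (both 46 e⁻, Z=50>49); In³⁺ < Cd²⁺ (isoelectronic, higher Z=49 is smaller).
The complete sequence is Si⁴⁺ < Ge⁴⁺ < Sn⁴⁺ < In³⁺ < Cd²⁺. In³⁺ sits at position 4.

4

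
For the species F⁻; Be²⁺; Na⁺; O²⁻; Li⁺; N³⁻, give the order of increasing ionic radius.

Tabulating Z and e⁻: Be²⁺ (Z=4, 2 e⁻), Li⁺ (Z=3, 2 e⁻), Na⁺ (Z=11, 10 e⁻), F⁻ (Z=9, 10 e⁻), O²⁻ (Z=8, 10 e⁻), N³⁻ (Z=7, 10 e⁻). Be²⁺ < Li⁺ (both 2 e⁻, Z=4>3); Li⁺ < Na⁺ (same group, period 2 vs 3); Na⁺ < F⁻ (both 10 e⁻, Z=11>9); F⁻ < O²⁻ (isoelectronic, higher Z=9 is smaller); O²⁻ < N³⁻ (isoelectronic, higher Z=8 is smaller).

Be²⁺ < Li⁺ < Na⁺ < F⁻ < O²⁻ < N³⁻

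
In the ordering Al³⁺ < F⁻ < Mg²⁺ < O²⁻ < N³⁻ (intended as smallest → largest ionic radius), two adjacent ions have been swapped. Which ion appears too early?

Scanning neighbour by neighbour, only F⁻/Mg²⁺ violates a trend: they are isoelectronic (10 e⁻) and Mg has more protons than F (12 vs 9), making Mg²⁺ smaller. That makes F⁻ the one sitting a position early relative to where it belongs.

F⁻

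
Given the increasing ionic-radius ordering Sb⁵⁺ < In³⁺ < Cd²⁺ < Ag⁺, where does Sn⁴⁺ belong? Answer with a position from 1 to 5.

2

Isoelectronic series (46 e⁻ each). Size is set by nuclear charge: more protons means a smaller ion. Sb⁵⁺ (Z=51), Sn⁴⁺ (Z=50), In³⁺ (Z=49), Cd²⁺ (Z=48), Ag⁺ (Z=47).
With Sn⁴⁺ included the full order is Sb⁵⁺ < Sn⁴⁺ < In³⁺ < Cd²⁺ < Ag⁺, so it takes position 2.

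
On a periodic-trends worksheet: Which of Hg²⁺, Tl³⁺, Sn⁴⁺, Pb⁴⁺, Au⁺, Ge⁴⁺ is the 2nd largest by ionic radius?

Hg²⁺

First list Z and electron count for each: Ge⁴⁺: 28 e⁻, Z=32, Sn⁴⁺: 46 e⁻, Z=50, Pb⁴⁺: 78 e⁻, Z=82, Tl³⁺: 78 e⁻, Z=81, Hg²⁺: 78 e⁻, Z=80, Au⁺: 78 e⁻, Z=79. Ge⁴⁺ < Sn⁴⁺ (same group, 1 shell fewer); Sn⁴⁺ < Pb⁴⁺ (same group, 1 shell fewer); Pb⁴⁺ < Tl³⁺ (both 78 e⁻, Z=82>81); Tl³⁺ < Hg²⁺ (both 78 e⁻, Z=81>80); Hg²⁺ < Au⁺ (both 78 e⁻, Z=80>79).
Ordering: Ge⁴⁺ < Sn⁴⁺ < Pb⁴⁺ < Tl³⁺ < Hg²⁺ < Au⁺. The 2nd largest is Hg²⁺.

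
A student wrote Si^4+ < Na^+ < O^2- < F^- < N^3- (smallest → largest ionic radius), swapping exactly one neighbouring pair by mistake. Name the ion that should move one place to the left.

Check each adjacent pair. O^2- and F^- are reversed: both have 10 electrons but Z(F)=9 > Z(O)=8, so F^- should be the smaller of the two. No other neighbouring pair contradicts the periodic trends, so F^- is the ion listed too late.

F^-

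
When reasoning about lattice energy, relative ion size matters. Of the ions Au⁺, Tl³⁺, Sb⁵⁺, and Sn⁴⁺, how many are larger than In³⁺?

2

Work out protons and electrons: Sb⁵⁺ has 46 e⁻ (Z=51), Sn⁴⁺ has 46 e⁻ (Z=50), In³⁺ has 46 e⁻ (Z=49), Tl³⁺ has 78 e⁻ (Z=81), Au⁺ has 78 e⁻ (Z=79). Sb⁵⁺ < Sn⁴⁺ (both 46 e⁻, Z=51>50); Sn⁴⁺ < In³⁺ (both 46 e⁻, Z=50>49); In³⁺ < Tl³⁺ (same group, 1 shell fewer); Tl³⁺ < Au⁺ (isoelectronic, higher Z=81 is smaller).
Placing each against In³⁺: smaller — Sb⁵⁺, Sn⁴⁺; larger — Tl³⁺, Au⁺. That's 2.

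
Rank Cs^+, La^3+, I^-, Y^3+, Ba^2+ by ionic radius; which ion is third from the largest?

Ba^2+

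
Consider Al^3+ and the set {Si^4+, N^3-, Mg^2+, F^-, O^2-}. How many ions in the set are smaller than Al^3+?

All of these have 10 electrons (isoelectronic). With the same electron cloud, the ion with the most protons pulls it in tightest. Nuclear charges: Si^4+ (Z=14), Al^3+ (Z=13), Mg^2+ (Z=12), F^- (Z=9), O^2- (Z=8), N^3- (Z=7). Highest Z is smallest.
Ordering all of them (including Al^3+) by radius gives Si^4+ < Al^3+ < Mg^2+ < F^- < O^2- < N^3-. Count: 1.

1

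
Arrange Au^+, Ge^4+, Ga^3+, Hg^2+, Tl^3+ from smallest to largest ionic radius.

Tabulating Z and e⁻: Ge^4+: 28 e⁻, Z=32, Ga^3+: 28 e⁻, Z=31, Tl^3+: 78 e⁻, Z=81, Hg^2+: 78 e⁻, Z=80, Au^+: 78 e⁻, Z=79. Ge^4+ < Ga^3+ (isoelectronic, higher Z=32 is smaller); Ga^3+ < Tl^3+ (same group, period 4 vs 6); Tl^3+ < Hg^2+ (isoelectronic, higher Z=81 is smaller); Hg^2+ < Au^+ (both 78 e⁻, Z=80>79).

Ge^4+ < Ga^3+ < Tl^3+ < Hg^2+ < Au^+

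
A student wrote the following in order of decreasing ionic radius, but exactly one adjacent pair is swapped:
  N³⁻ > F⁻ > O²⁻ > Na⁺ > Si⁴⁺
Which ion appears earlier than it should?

Check each adjacent pair. F⁻ and O²⁻ are reversed: they are isoelectronic (10 e⁻) and F has more protons than O (9 vs 8), making F⁻ smaller. No other neighbouring pair contradicts the periodic trends, so F⁻ is the ion listed too early.

F⁻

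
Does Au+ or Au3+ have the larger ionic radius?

These are all Au ions. Removing more electrons (higher positive charge) pulls the remaining electrons in closer, so Au3+ is smallest and Au+ is largest.

Au+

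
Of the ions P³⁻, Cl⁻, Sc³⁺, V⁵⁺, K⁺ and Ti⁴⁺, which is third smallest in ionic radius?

Sc³⁺

Each ion has 18 electrons. The ranking follows nuclear charge in reverse — greater Z gives a smaller radius. V⁵⁺ (Z=23), Ti⁴⁺ (Z=22), Sc³⁺ (Z=21), K⁺ (Z=19), Cl⁻ (Z=17), P³⁻ (Z=15).
Full ascending order: V⁵⁺ < Ti⁴⁺ < Sc³⁺ < K⁺ < Cl⁻ < P³⁻. Counting from the smallest, position 3 is Sc³⁺.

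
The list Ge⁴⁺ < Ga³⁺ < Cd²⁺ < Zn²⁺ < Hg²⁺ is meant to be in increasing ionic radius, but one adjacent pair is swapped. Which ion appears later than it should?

Zn²⁺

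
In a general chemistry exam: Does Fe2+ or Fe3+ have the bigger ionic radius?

Fe2+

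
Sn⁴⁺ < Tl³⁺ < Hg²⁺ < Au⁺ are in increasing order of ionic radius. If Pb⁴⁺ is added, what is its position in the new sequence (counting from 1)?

2

Tabulating Z and e⁻: Sn⁴⁺: 46 e⁻, Z=50, Pb⁴⁺: 78 e⁻, Z=82, Tl³⁺: 78 e⁻, Z=81, Hg²⁺: 78 e⁻, Z=80, Au⁺: 78 e⁻, Z=79. Sn⁴⁺ < Pb⁴⁺ (same group, period 5 vs 6); Pb⁴⁺ < Tl³⁺ (isoelectronic, higher Z=82 is smaller); Tl³⁺ < Hg²⁺ (isoelectronic, higher Z=81 is smaller); Hg²⁺ < Au⁺ (both 78 e⁻, Z=80>79).
With Pb⁴⁺ included the full order is Sn⁴⁺ < Pb⁴⁺ < Tl³⁺ < Hg²⁺ < Au⁺, so it takes position 2.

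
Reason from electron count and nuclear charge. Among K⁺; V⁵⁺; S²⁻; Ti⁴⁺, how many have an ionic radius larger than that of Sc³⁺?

All of these have 18 electrons (isoelectronic). With the same electron cloud, the ion with the most protons pulls it in tightest. Nuclear charges: V⁵⁺ (Z=23), Ti⁴⁺ (Z=22), Sc³⁺ (Z=21), K⁺ (Z=19), S²⁻ (Z=16). Highest Z is smallest.
Relative to Sc³⁺, the ions that are larger are K⁺, S²⁻. So 2 are larger.

2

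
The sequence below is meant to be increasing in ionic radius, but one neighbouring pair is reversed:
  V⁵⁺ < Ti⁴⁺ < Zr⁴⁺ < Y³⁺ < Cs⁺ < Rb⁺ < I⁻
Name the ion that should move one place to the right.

Scanning neighbour by neighbour, only Cs⁺/Rb⁺ violates a trend: Rb⁺ and Cs⁺ are in one column with the same charge; the lighter period-5 ion has one fewer shell and is smaller. That makes Cs⁺ the one sitting a position early relative to where it belongs.

Cs⁺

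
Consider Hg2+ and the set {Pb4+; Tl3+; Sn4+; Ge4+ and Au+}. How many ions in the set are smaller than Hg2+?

Work out protons and electrons: Ge4+ has 28 e⁻ (Z=32), Sn4+ has 46 e⁻ (Z=50), Pb4+ has 78 e⁻ (Z=82), Tl3+ has 78 e⁻ (Z=81), Hg2+ has 78 e⁻ (Z=80), Au+ has 78 e⁻ (Z=79). Ge4+ < Sn4+ (same group, 1 shell fewer); Sn4+ < Pb4+ (same group, period 5 vs 6); Pb4+ < Tl3+ (isoelectronic, higher Z=82 is smaller); Tl3+ < Hg2+ (isoelectronic, higher Z=81 is smaller); Hg2+ < Au+ (isoelectronic, higher Z=80 is smaller).
Placing each against Hg2+: smaller — Ge4+, Sn4+, Pb4+, Tl3+; larger — Au+. Count: 4.

4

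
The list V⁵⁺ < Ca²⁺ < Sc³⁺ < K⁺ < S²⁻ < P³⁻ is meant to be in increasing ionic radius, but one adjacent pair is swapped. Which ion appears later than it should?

Sc³⁺

Check each adjacent pair. Ca²⁺ and Sc³⁺ are reversed: they are isoelectronic (18 e⁻) and Sc has more protons than Ca (21 vs 20), making Sc³⁺ smaller. No other neighbouring pair contradicts the periodic trends, so Sc³⁺ is the ion listed too late.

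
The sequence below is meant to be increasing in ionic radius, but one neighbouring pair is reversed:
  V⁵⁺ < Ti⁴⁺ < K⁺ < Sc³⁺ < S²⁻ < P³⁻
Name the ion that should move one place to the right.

Check each adjacent pair. K⁺ and Sc³⁺ are reversed: they are isoelectronic (18 e⁻) and Sc has more protons than K (21 vs 19), making Sc³⁺ smaller. No other neighbouring pair contradicts the periodic trends, so K⁺ is the ion listed too early.

K⁺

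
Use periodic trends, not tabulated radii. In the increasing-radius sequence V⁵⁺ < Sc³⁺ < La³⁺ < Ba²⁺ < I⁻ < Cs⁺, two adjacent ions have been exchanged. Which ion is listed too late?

Cs⁺

Compare adjacent ions: both have 54 electrons but Z(Cs)=55 > Z(I)=53, so Cs⁺ should be the smaller of the two — yet in this increasing list I⁻ sits before Cs⁺. Nothing else is reversed, so Cs⁺ should move one place to the left.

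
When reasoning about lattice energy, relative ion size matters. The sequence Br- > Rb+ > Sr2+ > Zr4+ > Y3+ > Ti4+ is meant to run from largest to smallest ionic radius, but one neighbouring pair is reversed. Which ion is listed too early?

Zr4+

Check each adjacent pair. Zr4+ and Y3+ are reversed: Zr4+ and Y3+ share 36 electrons; the higher nuclear charge on Zr (Z=40) contracts it more, so Zr4+ < Y3+. No other neighbouring pair contradicts the periodic trends, so Zr4+ is the ion listed too early.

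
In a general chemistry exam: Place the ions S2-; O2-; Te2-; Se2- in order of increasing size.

These ions sit in one column with identical charge. Each step down the periodic table adds a principal shell, increasing the radius.

O2- < S2- < Se2- < Te2-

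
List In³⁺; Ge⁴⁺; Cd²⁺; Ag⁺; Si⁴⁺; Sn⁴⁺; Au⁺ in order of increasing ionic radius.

Si⁴⁺ (Z=14, 10 e⁻), Ge⁴⁺ (Z=32, 28 e⁻), Sn⁴⁺ (Z=50, 46 e⁻), In³⁺ (Z=49, 46 e⁻), Cd²⁺ (Z=48, 46 e⁻), Ag⁺ (Z=47, 46 e⁻), Au⁺ (Z=79, 78 e⁻). Si⁴⁺ < Ge⁴⁺ (same group, period 3 vs 4); Ge⁴⁺ < Sn⁴⁺ (same group, 1 shell fewer); Sn⁴⁺ < In³⁺ (isoelectronic, higher Z=50 is smaller); In³⁺ < Cd²⁺ (isoelectronic, higher Z=49 is smaller); Cd²⁺ < Ag⁺ (both 46 e⁻, Z=48>47); Ag⁺ < Au⁺ (same group, 1 shell fewer).

Si⁴⁺ < Ge⁴⁺ < Sn⁴⁺ < In³⁺ < Cd²⁺ < Ag⁺ < Au⁺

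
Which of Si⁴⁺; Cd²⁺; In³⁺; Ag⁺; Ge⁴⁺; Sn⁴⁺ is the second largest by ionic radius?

Cd²⁺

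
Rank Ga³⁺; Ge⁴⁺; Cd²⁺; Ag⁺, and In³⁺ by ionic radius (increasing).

Ge⁴⁺ (Z=32, 28 e⁻), Ga³⁺ (Z=31, 28 e⁻), In³⁺ (Z=49, 46 e⁻), Cd²⁺ (Z=48, 46 e⁻), Ag⁺ (Z=47, 46 e⁻). Ge⁴⁺ < Ga³⁺ (isoelectronic, higher Z=32 is smaller); Ga³⁺ < In³⁺ (same group, 1 shell fewer); In³⁺ < Cd²⁺ (isoelectronic, higher Z=49 is smaller); Cd²⁺ < Ag⁺ (isoelectronic, higher Z=48 is smaller).

Ge⁴⁺ < Ga³⁺ < In³⁺ < Cd²⁺ < Ag⁺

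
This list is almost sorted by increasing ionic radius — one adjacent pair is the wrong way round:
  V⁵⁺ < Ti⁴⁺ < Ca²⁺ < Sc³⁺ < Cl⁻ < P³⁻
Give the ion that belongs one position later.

The pair Ca²⁺, Sc³⁺ is the wrong way round — Sc³⁺ and Ca²⁺ share 18 electrons; the higher nuclear charge on Sc (Z=21) contracts it more, so Sc³⁺ < Ca²⁺. All other adjacent pairs agree with periodic trends, so Ca²⁺ is the misplaced ion.

Ca²⁺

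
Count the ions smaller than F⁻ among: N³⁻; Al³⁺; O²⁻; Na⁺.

2

All of these have 10 electrons (isoelectronic). With the same electron cloud, the ion with the most protons pulls it in tightest. Nuclear charges: Al³⁺ (Z=13), Na⁺ (Z=11), F⁻ (Z=9), O²⁻ (Z=8), N³⁻ (Z=7). Highest Z is smallest.
Relative to F⁻, the ions that are smaller are Al³⁺, Na⁺. Count: 2.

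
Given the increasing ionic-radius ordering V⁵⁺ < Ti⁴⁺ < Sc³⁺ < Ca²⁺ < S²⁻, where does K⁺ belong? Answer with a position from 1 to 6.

5

Each ion has 18 electrons. The ranking follows nuclear charge in reverse — greater Z gives a smaller radius. V⁵⁺ (Z=23), Ti⁴⁺ (Z=22), Sc³⁺ (Z=21), Ca²⁺ (Z=20), K⁺ (Z=19), S²⁻ (Z=16).
With K⁺ included the full order is V⁵⁺ < Ti⁴⁺ < Sc³⁺ < Ca²⁺ < K⁺ < S²⁻, so it takes position 5.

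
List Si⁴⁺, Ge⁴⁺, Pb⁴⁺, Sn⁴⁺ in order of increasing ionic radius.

Si⁴⁺ < Ge⁴⁺ < Sn⁴⁺ < Pb⁴⁺

All are in the same group with charge +4. Radius grows down the group as n (the outermost shell) increases.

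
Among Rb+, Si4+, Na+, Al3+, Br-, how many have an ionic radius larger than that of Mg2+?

3

First list Z and electron count for each: Si4+ has 10 e⁻ (Z=14), Al3+ has 10 e⁻ (Z=13), Mg2+ has 10 e⁻ (Z=12), Na+ has 10 e⁻ (Z=11), Rb+ has 36 e⁻ (Z=37), Br- has 36 e⁻ (Z=35). Si4+ < Al3+ (isoelectronic, higher Z=14 is smaller); Al3+ < Mg2+ (both 10 e⁻, Z=13>12); Mg2+ < Na+ (isoelectronic, higher Z=12 is smaller); Na+ < Rb+ (same group, period 3 vs 5); Rb+ < Br- (both 36 e⁻, Z=37>35).
Relative to Mg2+, the ions that are larger are Na+, Rb+, Br-. So 3 are larger.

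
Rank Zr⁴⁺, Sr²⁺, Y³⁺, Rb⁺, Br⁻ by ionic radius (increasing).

All of these have 36 electrons (isoelectronic). With the same electron cloud, the ion with the most protons pulls it in tightest. Nuclear charges: Zr⁴⁺ (Z=40), Y³⁺ (Z=39), Sr²⁺ (Z=38), Rb⁺ (Z=37), Br⁻ (Z=35). Highest Z is smallest.

Zr⁴⁺ < Y³⁺ < Sr²⁺ < Rb⁺ < Br⁻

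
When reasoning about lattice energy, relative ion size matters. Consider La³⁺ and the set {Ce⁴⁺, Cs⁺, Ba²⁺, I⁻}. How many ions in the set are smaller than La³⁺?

These species are isoelectronic with 54 electrons. The only difference is the number of protons: Ce⁴⁺ (Z=58), La³⁺ (Z=57), Ba²⁺ (Z=56), Cs⁺ (Z=55), I⁻ (Z=53). The strongest nuclear pull (Ce⁴⁺) gives the smallest ion.
Ordering all of them (including La³⁺) by radius gives Ce⁴⁺ < La³⁺ < Ba²⁺ < Cs⁺ < I⁻. That's 1.

1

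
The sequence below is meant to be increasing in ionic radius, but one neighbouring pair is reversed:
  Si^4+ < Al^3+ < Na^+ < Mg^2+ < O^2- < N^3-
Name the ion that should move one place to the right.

Compare adjacent ions: they are isoelectronic (10 e⁻) and Mg has more protons than Na (12 vs 11), making Mg^2+ smaller — yet in this increasing list Na^+ sits before Mg^2+. Nothing else is reversed, so Na^+ should move one place to the right.

Na^+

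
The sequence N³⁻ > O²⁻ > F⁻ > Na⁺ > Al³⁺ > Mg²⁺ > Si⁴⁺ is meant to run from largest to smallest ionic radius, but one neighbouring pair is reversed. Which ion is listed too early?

Check each adjacent pair. Al³⁺ and Mg²⁺ are reversed: both have 10 electrons but Z(Al)=13 > Z(Mg)=12, so Al³⁺ should be the smaller of the two. No other neighbouring pair contradicts the periodic trends, so Al³⁺ is the ion listed too early.

Al³⁺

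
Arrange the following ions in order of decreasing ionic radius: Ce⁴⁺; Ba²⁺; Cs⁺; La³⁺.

Each ion has 54 electrons. The ranking follows nuclear charge in reverse — greater Z gives a smaller radius. Ce⁴⁺ (Z=58), La³⁺ (Z=57), Ba²⁺ (Z=56), Cs⁺ (Z=55).

Cs⁺ > Ba²⁺ > La³⁺ > Ce⁴⁺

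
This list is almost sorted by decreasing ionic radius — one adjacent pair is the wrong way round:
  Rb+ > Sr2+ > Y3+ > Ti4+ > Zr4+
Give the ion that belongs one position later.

Ti4+

Check each adjacent pair. Ti4+ and Zr4+ are reversed: both in group 4 with the same charge; Ti4+ (period 4) has the smaller radius. No other neighbouring pair contradicts the periodic trends, so Ti4+ is the ion listed too early.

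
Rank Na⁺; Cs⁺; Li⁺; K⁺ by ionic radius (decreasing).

Same group, same charge. Going down the group adds an extra shell of electrons, so the ion gets larger: Li⁺ is highest in the group and smallest.

Cs⁺ > K⁺ > Na⁺ > Li⁺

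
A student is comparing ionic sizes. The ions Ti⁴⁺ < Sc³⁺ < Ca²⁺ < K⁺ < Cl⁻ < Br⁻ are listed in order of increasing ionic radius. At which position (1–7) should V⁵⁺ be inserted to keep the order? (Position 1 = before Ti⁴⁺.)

1

First list Z and electron count for each: V⁵⁺ has 18 e⁻ (Z=23), Ti⁴⁺ has 18 e⁻ (Z=22), Sc³⁺ has 18 e⁻ (Z=21), Ca²⁺ has 18 e⁻ (Z=20), K⁺ has 18 e⁻ (Z=19), Cl⁻ has 18 e⁻ (Z=17), Br⁻ has 36 e⁻ (Z=35). V⁵⁺ < Ti⁴⁺ (both 18 e⁻, Z=23>22); Ti⁴⁺ < Sc³⁺ (isoelectronic, higher Z=22 is smaller); Sc³⁺ < Ca²⁺ (isoelectronic, higher Z=21 is smaller); Ca²⁺ < K⁺ (both 18 e⁻, Z=20>19); K⁺ < Cl⁻ (both 18 e⁻, Z=19>17); Cl⁻ < Br⁻ (same group, period 3 vs 4).
Putting V⁵⁺ in gives V⁵⁺ < Ti⁴⁺ < Sc³⁺ < Ca²⁺ < K⁺ < Cl⁻ < Br⁻; it lands at slot 1.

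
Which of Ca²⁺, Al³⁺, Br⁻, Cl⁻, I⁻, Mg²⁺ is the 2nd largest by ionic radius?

First list Z and electron count for each: Al³⁺: 10 e⁻, Z=13, Mg²⁺: 10 e⁻, Z=12, Ca²⁺: 18 e⁻, Z=20, Cl⁻: 18 e⁻, Z=17, Br⁻: 36 e⁻, Z=35, I⁻: 54 e⁻, Z=53. Al³⁺ < Mg²⁺ (isoelectronic, higher Z=13 is smaller); Mg²⁺ < Ca²⁺ (same group, period 3 vs 4); Ca²⁺ < Cl⁻ (both 18 e⁻, Z=20>17); Cl⁻ < Br⁻ (same group, 1 shell fewer); Br⁻ < I⁻ (same group, 1 shell fewer).
So the order is Al³⁺ < Mg²⁺ < Ca²⁺ < Cl⁻ < Br⁻ < I⁻; the 2nd-largest ion is Br⁻.

Br⁻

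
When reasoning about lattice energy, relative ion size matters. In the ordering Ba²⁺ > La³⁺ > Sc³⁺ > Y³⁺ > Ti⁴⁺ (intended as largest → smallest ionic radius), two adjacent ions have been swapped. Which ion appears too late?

Compare adjacent ions: both in group 3 with the same charge; Sc³⁺ (period 4) has the smaller radius — yet in this decreasing list Sc³⁺ sits before Y³⁺. Nothing else is reversed, so Y³⁺ should move one place to the left.

Y³⁺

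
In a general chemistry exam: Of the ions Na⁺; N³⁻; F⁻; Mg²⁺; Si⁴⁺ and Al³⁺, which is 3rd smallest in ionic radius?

All of these have 10 electrons (isoelectronic). With the same electron cloud, the ion with the most protons pulls it in tightest. Nuclear charges: Si⁴⁺ (Z=14), Al³⁺ (Z=13), Mg²⁺ (Z=12), Na⁺ (Z=11), F⁻ (Z=9), N³⁻ (Z=7). Highest Z is smallest.
So the order is Si⁴⁺ < Al³⁺ < Mg²⁺ < Na⁺ < F⁻ < N³⁻; the 3rd-smallest ion is Mg²⁺.

Mg²⁺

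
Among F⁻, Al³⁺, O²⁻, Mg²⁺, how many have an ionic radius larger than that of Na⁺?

All of these have 10 electrons (isoelectronic). With the same electron cloud, the ion with the most protons pulls it in tightest. Nuclear charges: Al³⁺ (Z=13), Mg²⁺ (Z=12), Na⁺ (Z=11), F⁻ (Z=9), O²⁻ (Z=8). Highest Z is smallest.
Placing each against Na⁺: smaller — Al³⁺, Mg²⁺; larger — F⁻, O²⁻. That's 2.

2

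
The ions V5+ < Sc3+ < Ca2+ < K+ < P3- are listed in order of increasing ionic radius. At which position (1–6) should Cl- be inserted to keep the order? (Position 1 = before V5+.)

These species are isoelectronic with 18 electrons. The only difference is the number of protons: V5+ (Z=23), Sc3+ (Z=21), Ca2+ (Z=20), K+ (Z=19), Cl- (Z=17), P3- (Z=15). The strongest nuclear pull (V5+) gives the smallest ion.
With Cl- included the full order is V5+ < Sc3+ < Ca2+ < K+ < Cl- < P3-, so it takes position 5.

5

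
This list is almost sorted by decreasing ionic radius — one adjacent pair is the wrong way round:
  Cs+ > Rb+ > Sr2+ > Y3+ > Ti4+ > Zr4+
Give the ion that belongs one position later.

Ti4+

Compare adjacent ions: Ti4+ and Zr4+ are in one column with the same charge; the lighter period-4 ion has one fewer shell and is smaller — yet in this decreasing list Ti4+ sits before Zr4+. Nothing else is reversed, so Ti4+ should move one place to the right.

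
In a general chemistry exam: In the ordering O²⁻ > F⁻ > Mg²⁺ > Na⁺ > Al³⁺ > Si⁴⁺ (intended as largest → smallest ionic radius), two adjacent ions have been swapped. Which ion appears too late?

Scanning neighbour by neighbour, only Mg²⁺/Na⁺ violates a trend: both have 10 electrons but Z(Mg)=12 > Z(Na)=11, so Mg²⁺ should be the smaller of the two. That makes Na⁺ the one sitting a position late relative to where it belongs.

Na⁺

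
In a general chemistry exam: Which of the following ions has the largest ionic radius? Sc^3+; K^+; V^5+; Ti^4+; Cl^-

Cl^-

These species are isoelectronic with 18 electrons. The only difference is the number of protons: V^5+ (Z=23), Ti^4+ (Z=22), Sc^3+ (Z=21), K^+ (Z=19), Cl^- (Z=17). The strongest nuclear pull (V^5+) gives the smallest ion.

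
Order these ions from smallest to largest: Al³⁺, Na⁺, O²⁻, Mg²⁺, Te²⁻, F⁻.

Al³⁺ < Mg²⁺ < Na⁺ < F⁻ < O²⁻ < Te²⁻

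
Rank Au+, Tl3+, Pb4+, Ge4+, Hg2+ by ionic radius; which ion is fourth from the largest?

Pb4+

Work out protons and electrons: Ge4+: 28 e⁻, Z=32, Pb4+: 78 e⁻, Z=82, Tl3+: 78 e⁻, Z=81, Hg2+: 78 e⁻, Z=80, Au+: 78 e⁻, Z=79. Ge4+ < Pb4+ (same group, 2 shells fewer); Pb4+ < Tl3+ (isoelectronic, higher Z=82 is smaller); Tl3+ < Hg2+ (both 78 e⁻, Z=81>80); Hg2+ < Au+ (both 78 e⁻, Z=80>79).
That gives Ge4+ < Pb4+ < Tl3+ < Hg2+ < Au+. From the largest end, number 4 is Pb4+.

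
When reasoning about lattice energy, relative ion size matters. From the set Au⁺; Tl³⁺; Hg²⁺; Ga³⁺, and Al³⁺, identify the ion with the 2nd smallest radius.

Work out protons and electrons: Al³⁺ (Z=13, 10 e⁻), Ga³⁺ (Z=31, 28 e⁻), Tl³⁺ (Z=81, 78 e⁻), Hg²⁺ (Z=80, 78 e⁻), Au⁺ (Z=79, 78 e⁻). Al³⁺ < Ga³⁺ (same group, period 3 vs 4); Ga³⁺ < Tl³⁺ (same group, 2 shells fewer); Tl³⁺ < Hg²⁺ (isoelectronic, higher Z=81 is smaller); Hg²⁺ < Au⁺ (isoelectronic, higher Z=80 is smaller).
Full ascending order: Al³⁺ < Ga³⁺ < Tl³⁺ < Hg²⁺ < Au⁺. Counting from the smallest, position 2 is Ga³⁺.

Ga³⁺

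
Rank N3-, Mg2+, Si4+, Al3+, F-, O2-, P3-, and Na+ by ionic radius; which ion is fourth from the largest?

F-

Electron counts and nuclear charges: Si4+ (Z=14, 10 e⁻), Al3+ (Z=13, 10 e⁻), Mg2+ (Z=12, 10 e⁻), Na+ (Z=11, 10 e⁻), F- (Z=9, 10 e⁻), O2- (Z=8, 10 e⁻), N3- (Z=7, 10 e⁻), P3- (Z=15, 18 e⁻). Si4+ < Al3+ (both 10 e⁻, Z=14>13); Al3+ < Mg2+ (both 10 e⁻, Z=13>12); Mg2+ < Na+ (isoelectronic, higher Z=12 is smaller); Na+ < F- (both 10 e⁻, Z=11>9); F- < O2- (isoelectronic, higher Z=9 is smaller); O2- < N3- (both 10 e⁻, Z=8>7); N3- < P3- (same group, 1 shell fewer).
Full ascending order: Si4+ < Al3+ < Mg2+ < Na+ < F- < O2- < N3- < P3-. Counting from the largest, position 4 is F-.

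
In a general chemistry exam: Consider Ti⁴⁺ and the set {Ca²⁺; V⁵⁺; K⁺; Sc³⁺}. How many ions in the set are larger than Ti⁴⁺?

3

These species are isoelectronic with 18 electrons. The only difference is the number of protons: V⁵⁺ (Z=23), Ti⁴⁺ (Z=22), Sc³⁺ (Z=21), Ca²⁺ (Z=20), K⁺ (Z=19). The strongest nuclear pull (V⁵⁺) gives the smallest ion.
Overall: V⁵⁺ < Ti⁴⁺ < Sc³⁺ < Ca²⁺ < K⁺. Ti⁴⁺ has 1 below it and 3 above. That's 3.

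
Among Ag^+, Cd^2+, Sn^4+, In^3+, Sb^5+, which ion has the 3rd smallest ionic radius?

In^3+

These species are isoelectronic with 46 electrons. The only difference is the number of protons: Sb^5+ (Z=51), Sn^4+ (Z=50), In^3+ (Z=49), Cd^2+ (Z=48), Ag^+ (Z=47). The strongest nuclear pull (Sb^5+) gives the smallest ion.
Full ascending order: Sb^5+ < Sn^4+ < In^3+ < Cd^2+ < Ag^+. Counting from the smallest, position 3 is In^3+.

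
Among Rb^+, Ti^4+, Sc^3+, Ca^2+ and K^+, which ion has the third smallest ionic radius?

Work out protons and electrons: Ti^4+ has 18 e⁻ (Z=22), Sc^3+ has 18 e⁻ (Z=21), Ca^2+ has 18 e⁻ (Z=20), K^+ has 18 e⁻ (Z=19), Rb^+ has 36 e⁻ (Z=37). Ti^4+ < Sc^3+ (both 18 e⁻, Z=22>21); Sc^3+ < Ca^2+ (both 18 e⁻, Z=21>20); Ca^2+ < K^+ (both 18 e⁻, Z=20>19); K^+ < Rb^+ (same group, 1 shell fewer).
Full ascending order: Ti^4+ < Sc^3+ < Ca^2+ < K^+ < Rb^+. Counting from the smallest, position 3 is Ca^2+.

Ca^2+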